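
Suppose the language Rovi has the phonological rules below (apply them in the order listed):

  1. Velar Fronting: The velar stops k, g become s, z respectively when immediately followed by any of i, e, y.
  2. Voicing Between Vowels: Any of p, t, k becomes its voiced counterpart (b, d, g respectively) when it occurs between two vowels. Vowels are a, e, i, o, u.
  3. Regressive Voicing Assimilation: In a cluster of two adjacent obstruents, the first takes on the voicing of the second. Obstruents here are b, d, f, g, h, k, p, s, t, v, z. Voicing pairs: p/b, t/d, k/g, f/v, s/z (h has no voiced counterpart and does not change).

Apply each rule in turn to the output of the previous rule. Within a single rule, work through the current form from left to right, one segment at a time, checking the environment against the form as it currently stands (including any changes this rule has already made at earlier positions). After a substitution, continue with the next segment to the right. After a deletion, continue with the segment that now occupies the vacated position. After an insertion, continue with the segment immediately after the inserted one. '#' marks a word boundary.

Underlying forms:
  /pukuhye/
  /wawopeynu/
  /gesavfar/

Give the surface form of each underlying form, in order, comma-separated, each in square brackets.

/pukuhye/:
  1 Velar Fronting: no change — [pukuhye]
  2 Voicing Between Vowels: [pukuhye] → [puguhye]
  3 Regressive Voicing Assimilation: no change — [puguhye]
/wawopeynu/:
  1 Velar Fronting: no change — [wawopeynu]
  2 Voicing Between Vowels: [wawopeynu] → [wawobeynu]
  3 Regressive Voicing Assimilation: no change — [wawobeynu]
/gesavfar/:
  1 Velar Fronting: [gesavfar] → [zesavfar]
  2 Voicing Between Vowels: no change — [zesavfar]
  3 Regressive Voicing Assimilation: [zesavfar] → [zesaffar]

[puguhye], [wawobeynu], [zesaffar]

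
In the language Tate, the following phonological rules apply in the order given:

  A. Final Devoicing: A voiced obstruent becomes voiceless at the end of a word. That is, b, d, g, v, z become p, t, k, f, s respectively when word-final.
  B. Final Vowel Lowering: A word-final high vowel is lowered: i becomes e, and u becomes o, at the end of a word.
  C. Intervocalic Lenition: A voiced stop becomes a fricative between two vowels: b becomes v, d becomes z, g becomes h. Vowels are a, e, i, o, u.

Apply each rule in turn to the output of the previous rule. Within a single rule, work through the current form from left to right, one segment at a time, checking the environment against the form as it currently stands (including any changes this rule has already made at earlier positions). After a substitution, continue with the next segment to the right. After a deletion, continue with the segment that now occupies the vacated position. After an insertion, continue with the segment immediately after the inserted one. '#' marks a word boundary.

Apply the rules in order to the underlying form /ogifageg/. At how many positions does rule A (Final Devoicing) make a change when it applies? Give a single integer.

1

A Final Devoicing: [ogifageg] → [ogifagek]
B Final Vowel Lowering: no change — [ogifagek]
C Intervocalic Lenition: [ogifagek] → [ohifahek]
Rule A changed 1 position(s).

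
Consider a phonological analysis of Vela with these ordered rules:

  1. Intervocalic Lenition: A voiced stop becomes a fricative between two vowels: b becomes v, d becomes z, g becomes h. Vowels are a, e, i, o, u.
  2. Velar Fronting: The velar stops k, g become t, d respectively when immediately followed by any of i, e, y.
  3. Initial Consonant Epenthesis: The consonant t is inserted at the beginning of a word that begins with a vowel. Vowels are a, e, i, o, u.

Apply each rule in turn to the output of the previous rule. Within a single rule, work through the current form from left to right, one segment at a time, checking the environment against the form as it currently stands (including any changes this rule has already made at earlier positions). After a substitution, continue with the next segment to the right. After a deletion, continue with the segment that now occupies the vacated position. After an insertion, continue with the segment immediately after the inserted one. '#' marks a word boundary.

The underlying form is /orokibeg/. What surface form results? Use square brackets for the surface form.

[torotiveg]

1 Intervocalic Lenition: [orokibeg] → [orokiveg]
2 Velar Fronting: [orokiveg] → [orotiveg]
3 Initial Consonant Epenthesis: [orotiveg] → [torotiveg]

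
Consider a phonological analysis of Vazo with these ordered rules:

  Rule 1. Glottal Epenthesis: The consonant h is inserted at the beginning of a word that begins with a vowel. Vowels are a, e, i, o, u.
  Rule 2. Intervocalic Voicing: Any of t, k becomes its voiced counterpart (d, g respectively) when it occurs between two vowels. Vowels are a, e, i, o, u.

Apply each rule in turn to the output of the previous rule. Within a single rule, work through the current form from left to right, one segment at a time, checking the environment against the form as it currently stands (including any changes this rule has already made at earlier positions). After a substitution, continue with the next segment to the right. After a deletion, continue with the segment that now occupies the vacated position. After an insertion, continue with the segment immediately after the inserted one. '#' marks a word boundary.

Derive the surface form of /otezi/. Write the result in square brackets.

[hodezi]

Rule 1 Glottal Epenthesis: [otezi] → [hotezi]
Rule 2 Intervocalic Voicing: [hotezi] → [hodezi]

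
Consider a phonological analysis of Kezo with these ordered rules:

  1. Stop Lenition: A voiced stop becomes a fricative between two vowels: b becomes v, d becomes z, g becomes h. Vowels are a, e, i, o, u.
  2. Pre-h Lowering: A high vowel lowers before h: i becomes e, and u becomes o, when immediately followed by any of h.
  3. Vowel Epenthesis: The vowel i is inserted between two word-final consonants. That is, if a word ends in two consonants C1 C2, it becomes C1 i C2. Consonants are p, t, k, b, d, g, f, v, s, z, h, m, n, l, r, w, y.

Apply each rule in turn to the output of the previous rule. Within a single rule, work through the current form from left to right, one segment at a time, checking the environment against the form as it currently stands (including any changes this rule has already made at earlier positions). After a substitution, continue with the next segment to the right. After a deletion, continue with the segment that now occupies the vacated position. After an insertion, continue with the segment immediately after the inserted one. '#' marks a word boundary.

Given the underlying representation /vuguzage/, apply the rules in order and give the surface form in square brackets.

[vohuzahe]

1 Stop Lenition: [vuguzage] → [vuhuzahe]
2 Pre-h Lowering: [vuhuzahe] → [vohuzahe]
3 Vowel Epenthesis: no change — [vohuzahe]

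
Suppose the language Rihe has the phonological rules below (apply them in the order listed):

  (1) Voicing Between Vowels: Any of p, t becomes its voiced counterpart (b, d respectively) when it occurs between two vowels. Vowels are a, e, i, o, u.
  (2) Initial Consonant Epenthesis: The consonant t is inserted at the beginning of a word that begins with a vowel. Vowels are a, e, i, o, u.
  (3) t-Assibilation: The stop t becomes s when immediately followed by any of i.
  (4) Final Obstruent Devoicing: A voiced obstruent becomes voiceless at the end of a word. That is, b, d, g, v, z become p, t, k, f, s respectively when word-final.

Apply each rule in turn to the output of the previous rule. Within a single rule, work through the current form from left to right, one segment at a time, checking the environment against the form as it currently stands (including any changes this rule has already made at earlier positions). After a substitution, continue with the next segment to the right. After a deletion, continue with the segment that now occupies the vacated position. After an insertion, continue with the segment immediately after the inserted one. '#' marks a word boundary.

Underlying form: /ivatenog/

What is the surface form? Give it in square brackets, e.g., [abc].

[sivadenok]

(1) Voicing Between Vowels: [ivatenog] → [ivadenog]
(2) Initial Consonant Epenthesis: [ivadenog] → [tivadenog]
(3) t-Assibilation: [tivadenog] → [sivadenog]
(4) Final Obstruent Devoicing: [sivadenog] → [sivadenok]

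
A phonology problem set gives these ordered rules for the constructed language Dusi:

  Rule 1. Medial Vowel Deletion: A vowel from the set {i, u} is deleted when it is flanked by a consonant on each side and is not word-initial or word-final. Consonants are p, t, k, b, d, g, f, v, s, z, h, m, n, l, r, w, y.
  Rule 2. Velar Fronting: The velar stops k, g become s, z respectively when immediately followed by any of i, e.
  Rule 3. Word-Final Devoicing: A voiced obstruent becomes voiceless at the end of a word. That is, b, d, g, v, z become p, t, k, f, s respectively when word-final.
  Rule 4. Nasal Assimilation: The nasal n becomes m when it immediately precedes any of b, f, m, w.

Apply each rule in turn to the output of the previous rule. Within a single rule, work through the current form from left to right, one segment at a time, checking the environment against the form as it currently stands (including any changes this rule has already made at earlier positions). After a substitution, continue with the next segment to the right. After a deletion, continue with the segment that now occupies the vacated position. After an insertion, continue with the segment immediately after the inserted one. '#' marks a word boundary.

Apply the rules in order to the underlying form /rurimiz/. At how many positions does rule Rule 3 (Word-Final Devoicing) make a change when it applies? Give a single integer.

1

Rule 1 Medial Vowel Deletion: [rurimiz] → [rrmz]
Rule 2 Velar Fronting: no change — [rrmz]
Rule 3 Word-Final Devoicing: [rrmz] → [rrms]
Rule 4 Nasal Assimilation: no change — [rrms]
Rule Rule 3 changed 1 position(s).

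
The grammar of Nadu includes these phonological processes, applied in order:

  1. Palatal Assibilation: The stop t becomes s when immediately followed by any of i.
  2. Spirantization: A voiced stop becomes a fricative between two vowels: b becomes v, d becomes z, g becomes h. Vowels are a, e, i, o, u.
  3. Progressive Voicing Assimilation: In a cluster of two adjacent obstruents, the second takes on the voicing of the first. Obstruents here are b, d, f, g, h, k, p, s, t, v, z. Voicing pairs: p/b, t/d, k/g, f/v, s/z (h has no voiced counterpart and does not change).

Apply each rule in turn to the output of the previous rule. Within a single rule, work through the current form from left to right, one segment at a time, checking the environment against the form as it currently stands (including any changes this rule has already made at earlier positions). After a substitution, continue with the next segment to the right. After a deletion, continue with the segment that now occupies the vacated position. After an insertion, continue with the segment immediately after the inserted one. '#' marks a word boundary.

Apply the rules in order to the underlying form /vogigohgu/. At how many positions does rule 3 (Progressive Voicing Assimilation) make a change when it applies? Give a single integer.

1 Palatal Assibilation: no change — [vogigohgu]
2 Spirantization: [vogigohgu] → [vohihohgu]
3 Progressive Voicing Assimilation: [vohihohgu] → [vohihohku]
Rule 3 changed 1 position(s).

1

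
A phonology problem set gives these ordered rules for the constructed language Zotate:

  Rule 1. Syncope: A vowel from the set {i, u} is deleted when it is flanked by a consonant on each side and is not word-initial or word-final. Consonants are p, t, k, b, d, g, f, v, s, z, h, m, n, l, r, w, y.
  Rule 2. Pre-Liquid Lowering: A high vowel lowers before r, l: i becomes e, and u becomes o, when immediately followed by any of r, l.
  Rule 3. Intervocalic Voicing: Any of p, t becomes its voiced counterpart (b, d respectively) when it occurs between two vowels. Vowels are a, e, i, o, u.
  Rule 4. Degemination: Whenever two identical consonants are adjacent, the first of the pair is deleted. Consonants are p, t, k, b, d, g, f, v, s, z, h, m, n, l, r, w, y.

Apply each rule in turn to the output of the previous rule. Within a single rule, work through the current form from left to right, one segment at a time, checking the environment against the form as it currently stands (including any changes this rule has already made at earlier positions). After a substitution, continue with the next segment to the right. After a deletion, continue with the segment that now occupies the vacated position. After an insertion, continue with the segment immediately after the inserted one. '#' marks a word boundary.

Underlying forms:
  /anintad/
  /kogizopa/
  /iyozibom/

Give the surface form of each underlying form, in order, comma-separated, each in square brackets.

[antad], [kogzoba], [iyozbom]

/anintad/:
  Rule 1 Syncope: [anintad] → [anntad]
  Rule 2 Pre-Liquid Lowering: no change — [anntad]
  Rule 3 Intervocalic Voicing: no change — [anntad]
  Rule 4 Degemination: [anntad] → [antad]
/kogizopa/:
  Rule 1 Syncope: [kogizopa] → [kogzopa]
  Rule 2 Pre-Liquid Lowering: no change — [kogzopa]
  Rule 3 Intervocalic Voicing: [kogzopa] → [kogzoba]
  Rule 4 Degemination: no change — [kogzoba]
/iyozibom/:
  Rule 1 Syncope: [iyozibom] → [iyozbom]
  Rule 2 Pre-Liquid Lowering: no change — [iyozbom]
  Rule 3 Intervocalic Voicing: no change — [iyozbom]
  Rule 4 Degemination: no change — [iyozbom]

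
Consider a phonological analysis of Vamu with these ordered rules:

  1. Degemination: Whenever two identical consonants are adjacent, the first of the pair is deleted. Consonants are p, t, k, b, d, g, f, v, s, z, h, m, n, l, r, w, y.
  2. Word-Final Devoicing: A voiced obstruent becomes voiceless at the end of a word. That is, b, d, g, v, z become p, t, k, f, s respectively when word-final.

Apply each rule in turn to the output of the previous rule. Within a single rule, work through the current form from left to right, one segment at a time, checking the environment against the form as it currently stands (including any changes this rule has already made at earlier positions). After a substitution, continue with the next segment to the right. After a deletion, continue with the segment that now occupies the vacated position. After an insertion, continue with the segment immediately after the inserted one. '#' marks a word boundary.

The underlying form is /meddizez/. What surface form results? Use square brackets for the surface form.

1 Degemination: [meddizez] → [medizez]
2 Word-Final Devoicing: [medizez] → [medizes]

[medizes]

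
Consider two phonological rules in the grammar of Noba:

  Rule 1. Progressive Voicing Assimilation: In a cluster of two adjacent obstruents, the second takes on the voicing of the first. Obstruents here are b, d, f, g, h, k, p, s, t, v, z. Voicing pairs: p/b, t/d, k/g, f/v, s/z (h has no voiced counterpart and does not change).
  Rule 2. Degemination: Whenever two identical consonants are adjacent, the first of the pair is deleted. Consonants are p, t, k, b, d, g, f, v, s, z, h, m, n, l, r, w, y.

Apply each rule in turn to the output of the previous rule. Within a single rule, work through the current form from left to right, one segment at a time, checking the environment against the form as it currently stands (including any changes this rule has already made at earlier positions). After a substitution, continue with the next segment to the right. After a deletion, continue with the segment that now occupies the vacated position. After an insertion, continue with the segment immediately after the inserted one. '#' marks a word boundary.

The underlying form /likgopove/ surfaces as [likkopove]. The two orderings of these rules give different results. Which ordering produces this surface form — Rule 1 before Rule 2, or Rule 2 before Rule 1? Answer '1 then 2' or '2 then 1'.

Order 1 then 2:
  1 Progressive Voicing Assimilation: [likgopove] → [likkopove]
  2 Degemination: [likkopove] → [likopove]
  result: [likopove]
Order 2 then 1:
  2 Degemination: no change — [likgopove]
  1 Progressive Voicing Assimilation: [likgopove] → [likkopove]
  result: [likkopove]

2 then 1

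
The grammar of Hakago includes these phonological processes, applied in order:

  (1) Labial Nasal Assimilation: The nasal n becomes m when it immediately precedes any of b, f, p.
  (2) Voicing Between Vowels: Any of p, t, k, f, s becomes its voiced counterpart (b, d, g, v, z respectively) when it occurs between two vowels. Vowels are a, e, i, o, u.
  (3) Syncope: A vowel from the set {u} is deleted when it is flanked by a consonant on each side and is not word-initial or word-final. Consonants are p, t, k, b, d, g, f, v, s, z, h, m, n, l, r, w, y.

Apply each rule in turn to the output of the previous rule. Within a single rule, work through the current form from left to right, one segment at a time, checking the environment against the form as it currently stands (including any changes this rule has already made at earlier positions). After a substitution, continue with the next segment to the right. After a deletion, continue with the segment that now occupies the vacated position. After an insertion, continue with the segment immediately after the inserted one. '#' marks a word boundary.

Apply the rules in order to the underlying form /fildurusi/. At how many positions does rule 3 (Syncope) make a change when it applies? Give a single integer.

2

(1) Labial Nasal Assimilation: no change — [fildurusi]
(2) Voicing Between Vowels: [fildurusi] → [filduruzi]
(3) Syncope: [filduruzi] → [fildrzi]
Rule 3 changed 2 position(s).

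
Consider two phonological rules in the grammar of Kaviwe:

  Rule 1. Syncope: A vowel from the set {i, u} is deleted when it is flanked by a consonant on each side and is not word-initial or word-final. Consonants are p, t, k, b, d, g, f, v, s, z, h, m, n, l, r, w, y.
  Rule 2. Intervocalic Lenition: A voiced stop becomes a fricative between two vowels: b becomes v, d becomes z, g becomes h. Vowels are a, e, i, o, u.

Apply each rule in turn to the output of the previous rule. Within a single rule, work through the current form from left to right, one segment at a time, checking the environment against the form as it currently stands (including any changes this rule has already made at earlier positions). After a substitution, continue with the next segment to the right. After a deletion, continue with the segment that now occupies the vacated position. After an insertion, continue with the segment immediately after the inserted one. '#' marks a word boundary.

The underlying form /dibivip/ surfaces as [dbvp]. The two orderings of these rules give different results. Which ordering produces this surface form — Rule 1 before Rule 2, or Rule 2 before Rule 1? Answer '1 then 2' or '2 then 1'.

1 then 2

Order 1 then 2:
  1 Syncope: [dibivip] → [dbvp]
  2 Intervocalic Lenition: no change — [dbvp]
  result: [dbvp]
Order 2 then 1:
  2 Intervocalic Lenition: [dibivip] → [divivip]
  1 Syncope: [divivip] → [dvvp]
  result: [dvvp]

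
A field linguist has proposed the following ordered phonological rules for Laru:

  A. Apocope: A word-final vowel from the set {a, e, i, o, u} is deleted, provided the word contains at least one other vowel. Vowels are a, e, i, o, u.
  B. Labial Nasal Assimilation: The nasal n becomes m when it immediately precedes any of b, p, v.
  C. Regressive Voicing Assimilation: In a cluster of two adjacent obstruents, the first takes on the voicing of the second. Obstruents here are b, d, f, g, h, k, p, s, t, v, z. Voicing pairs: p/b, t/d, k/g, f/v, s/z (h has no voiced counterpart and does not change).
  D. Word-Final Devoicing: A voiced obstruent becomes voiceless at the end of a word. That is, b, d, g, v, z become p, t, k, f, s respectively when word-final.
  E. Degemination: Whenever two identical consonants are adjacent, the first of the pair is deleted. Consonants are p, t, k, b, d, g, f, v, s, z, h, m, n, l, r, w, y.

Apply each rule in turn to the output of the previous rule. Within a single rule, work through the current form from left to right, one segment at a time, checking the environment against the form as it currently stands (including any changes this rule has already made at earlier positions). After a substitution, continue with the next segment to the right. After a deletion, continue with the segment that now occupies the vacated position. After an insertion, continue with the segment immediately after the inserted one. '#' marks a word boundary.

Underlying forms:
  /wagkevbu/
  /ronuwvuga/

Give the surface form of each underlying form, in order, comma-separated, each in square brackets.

/wagkevbu/:
  A Apocope: [wagkevbu] → [wagkevb]
  B Labial Nasal Assimilation: no change — [wagkevb]
  C Regressive Voicing Assimilation: [wagkevb] → [wakkevb]
  D Word-Final Devoicing: [wakkevb] → [wakkevp]
  E Degemination: [wakkevp] → [wakevp]
/ronuwvuga/:
  A Apocope: [ronuwvuga] → [ronuwvug]
  B Labial Nasal Assimilation: no change — [ronuwvug]
  C Regressive Voicing Assimilation: no change — [ronuwvug]
  D Word-Final Devoicing: [ronuwvug] → [ronuwvuk]
  E Degemination: no change — [ronuwvuk]

[wakevp], [ronuwvuk]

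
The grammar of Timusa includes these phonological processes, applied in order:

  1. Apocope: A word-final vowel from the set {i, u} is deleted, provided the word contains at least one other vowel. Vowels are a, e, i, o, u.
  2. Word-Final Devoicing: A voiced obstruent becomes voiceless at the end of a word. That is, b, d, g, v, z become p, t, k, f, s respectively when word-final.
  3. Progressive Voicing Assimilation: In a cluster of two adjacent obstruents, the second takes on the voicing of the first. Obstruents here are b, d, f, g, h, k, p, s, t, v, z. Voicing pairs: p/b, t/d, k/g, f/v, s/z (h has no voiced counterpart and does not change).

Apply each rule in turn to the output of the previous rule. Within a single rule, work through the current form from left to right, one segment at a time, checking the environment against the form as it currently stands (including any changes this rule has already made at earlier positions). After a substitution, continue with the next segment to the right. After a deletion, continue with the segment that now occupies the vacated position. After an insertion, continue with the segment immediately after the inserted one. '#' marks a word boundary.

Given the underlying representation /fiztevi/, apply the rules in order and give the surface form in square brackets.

1 Apocope: [fiztevi] → [fiztev]
2 Word-Final Devoicing: [fiztev] → [fiztef]
3 Progressive Voicing Assimilation: [fiztef] → [fizdef]

[fizdef]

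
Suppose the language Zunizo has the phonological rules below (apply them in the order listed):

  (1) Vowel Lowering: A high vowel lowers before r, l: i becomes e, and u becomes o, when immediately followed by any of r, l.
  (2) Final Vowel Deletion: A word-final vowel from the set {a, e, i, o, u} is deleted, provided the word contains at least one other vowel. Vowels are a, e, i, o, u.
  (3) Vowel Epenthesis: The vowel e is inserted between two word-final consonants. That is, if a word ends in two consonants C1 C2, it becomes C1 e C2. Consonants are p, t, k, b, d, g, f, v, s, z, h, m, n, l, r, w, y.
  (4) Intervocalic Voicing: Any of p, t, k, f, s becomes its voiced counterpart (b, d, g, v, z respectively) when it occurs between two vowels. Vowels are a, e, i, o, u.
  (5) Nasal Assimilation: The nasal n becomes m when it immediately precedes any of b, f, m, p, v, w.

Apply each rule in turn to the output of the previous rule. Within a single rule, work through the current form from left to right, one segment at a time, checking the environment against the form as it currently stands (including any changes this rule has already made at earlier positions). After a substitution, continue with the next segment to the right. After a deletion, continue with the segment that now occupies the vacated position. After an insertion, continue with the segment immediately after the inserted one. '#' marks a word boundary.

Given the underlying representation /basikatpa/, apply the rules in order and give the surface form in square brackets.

[bazigadep]

(1) Vowel Lowering: no change — [basikatpa]
(2) Final Vowel Deletion: [basikatpa] → [basikatp]
(3) Vowel Epenthesis: [basikatp] → [basikatep]
(4) Intervocalic Voicing: [basikatep] → [bazigadep]
(5) Nasal Assimilation: no change — [bazigadep]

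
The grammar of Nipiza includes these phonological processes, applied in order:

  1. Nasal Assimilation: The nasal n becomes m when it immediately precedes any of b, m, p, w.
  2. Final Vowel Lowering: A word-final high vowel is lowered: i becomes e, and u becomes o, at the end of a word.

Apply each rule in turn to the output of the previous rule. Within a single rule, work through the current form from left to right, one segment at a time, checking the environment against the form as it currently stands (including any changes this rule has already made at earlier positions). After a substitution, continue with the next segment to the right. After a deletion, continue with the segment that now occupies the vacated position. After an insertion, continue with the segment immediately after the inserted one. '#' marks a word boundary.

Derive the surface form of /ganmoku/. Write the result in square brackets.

[gammoko]

1 Nasal Assimilation: [ganmoku] → [gammoku]
2 Final Vowel Lowering: [gammoku] → [gammoko]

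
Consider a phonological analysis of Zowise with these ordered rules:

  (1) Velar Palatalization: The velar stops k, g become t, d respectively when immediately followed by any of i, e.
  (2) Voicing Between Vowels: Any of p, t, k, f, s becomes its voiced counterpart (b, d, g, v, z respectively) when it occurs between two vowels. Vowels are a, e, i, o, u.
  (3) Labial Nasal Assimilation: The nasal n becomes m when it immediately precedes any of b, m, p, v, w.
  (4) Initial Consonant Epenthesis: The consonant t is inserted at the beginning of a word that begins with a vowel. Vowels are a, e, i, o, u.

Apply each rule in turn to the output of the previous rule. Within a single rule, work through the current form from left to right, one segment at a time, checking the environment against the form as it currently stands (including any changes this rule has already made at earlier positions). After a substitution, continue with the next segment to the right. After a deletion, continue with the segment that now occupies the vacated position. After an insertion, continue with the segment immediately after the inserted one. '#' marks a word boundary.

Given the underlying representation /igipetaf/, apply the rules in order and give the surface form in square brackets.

[tidibedaf]

(1) Velar Palatalization: [igipetaf] → [idipetaf]
(2) Voicing Between Vowels: [idipetaf] → [idibedaf]
(3) Labial Nasal Assimilation: no change — [idibedaf]
(4) Initial Consonant Epenthesis: [idibedaf] → [tidibedaf]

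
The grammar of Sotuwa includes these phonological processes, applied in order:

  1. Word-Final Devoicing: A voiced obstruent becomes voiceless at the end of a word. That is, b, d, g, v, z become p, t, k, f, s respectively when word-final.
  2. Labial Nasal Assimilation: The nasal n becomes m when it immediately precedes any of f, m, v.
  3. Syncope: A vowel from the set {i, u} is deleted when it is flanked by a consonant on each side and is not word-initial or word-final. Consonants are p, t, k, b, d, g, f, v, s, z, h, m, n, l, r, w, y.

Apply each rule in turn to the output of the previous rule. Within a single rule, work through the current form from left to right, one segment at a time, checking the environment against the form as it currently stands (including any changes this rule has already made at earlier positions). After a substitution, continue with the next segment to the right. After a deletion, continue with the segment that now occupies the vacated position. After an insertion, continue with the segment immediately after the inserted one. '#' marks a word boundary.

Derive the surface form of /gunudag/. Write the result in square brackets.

[gndak]

1 Word-Final Devoicing: [gunudag] → [gunudak]
2 Labial Nasal Assimilation: no change — [gunudak]
3 Syncope: [gunudak] → [gndak]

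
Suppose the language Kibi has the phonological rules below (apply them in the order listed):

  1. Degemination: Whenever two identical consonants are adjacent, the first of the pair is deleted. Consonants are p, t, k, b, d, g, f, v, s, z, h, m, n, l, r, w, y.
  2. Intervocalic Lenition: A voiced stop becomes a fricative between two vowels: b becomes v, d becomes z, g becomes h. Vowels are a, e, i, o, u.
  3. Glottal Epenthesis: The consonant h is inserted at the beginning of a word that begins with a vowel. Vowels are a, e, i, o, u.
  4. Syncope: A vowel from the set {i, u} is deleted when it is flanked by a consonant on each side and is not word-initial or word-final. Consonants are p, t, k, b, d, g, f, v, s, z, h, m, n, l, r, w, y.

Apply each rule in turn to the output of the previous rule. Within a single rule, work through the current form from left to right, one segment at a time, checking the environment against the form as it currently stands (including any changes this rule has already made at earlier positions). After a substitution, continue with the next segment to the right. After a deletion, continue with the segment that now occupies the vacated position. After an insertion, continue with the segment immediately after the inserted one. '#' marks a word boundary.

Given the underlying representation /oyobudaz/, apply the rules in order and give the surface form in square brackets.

[hoyovzaz]

1 Degemination: no change — [oyobudaz]
2 Intervocalic Lenition: [oyobudaz] → [oyovuzaz]
3 Glottal Epenthesis: [oyovuzaz] → [hoyovuzaz]
4 Syncope: [hoyovuzaz] → [hoyovzaz]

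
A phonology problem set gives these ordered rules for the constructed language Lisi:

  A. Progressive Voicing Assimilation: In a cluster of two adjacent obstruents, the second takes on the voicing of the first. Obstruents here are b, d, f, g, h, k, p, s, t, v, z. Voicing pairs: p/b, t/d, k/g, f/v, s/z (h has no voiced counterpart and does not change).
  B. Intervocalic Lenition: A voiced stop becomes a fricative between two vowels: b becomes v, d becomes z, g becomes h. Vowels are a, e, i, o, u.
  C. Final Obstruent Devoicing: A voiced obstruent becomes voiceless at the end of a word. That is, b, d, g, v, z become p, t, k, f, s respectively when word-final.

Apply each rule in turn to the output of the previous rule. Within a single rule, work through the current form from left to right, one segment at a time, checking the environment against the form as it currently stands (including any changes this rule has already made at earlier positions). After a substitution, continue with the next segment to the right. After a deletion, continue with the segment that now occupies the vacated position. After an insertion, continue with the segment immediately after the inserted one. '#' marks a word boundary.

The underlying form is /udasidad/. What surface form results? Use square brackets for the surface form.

A Progressive Voicing Assimilation: no change — [udasidad]
B Intervocalic Lenition: [udasidad] → [uzasizad]
C Final Obstruent Devoicing: [uzasizad] → [uzasizat]

[uzasizat]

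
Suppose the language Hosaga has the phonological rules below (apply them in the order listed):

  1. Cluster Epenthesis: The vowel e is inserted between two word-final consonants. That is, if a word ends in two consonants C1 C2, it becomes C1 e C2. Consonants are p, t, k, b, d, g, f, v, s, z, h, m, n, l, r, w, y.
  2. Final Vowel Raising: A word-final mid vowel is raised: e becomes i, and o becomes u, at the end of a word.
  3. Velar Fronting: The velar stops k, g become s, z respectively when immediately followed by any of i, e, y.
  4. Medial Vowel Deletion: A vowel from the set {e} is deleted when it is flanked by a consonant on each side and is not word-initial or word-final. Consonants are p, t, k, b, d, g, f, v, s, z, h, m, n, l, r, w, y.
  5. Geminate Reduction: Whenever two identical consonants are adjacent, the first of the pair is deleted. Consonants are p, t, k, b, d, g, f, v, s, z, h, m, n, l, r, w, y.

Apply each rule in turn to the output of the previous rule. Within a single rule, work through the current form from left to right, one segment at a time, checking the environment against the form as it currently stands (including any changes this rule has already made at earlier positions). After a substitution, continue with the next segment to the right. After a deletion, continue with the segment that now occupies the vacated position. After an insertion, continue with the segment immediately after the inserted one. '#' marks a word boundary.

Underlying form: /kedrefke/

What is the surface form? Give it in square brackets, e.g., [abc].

1 Cluster Epenthesis: no change — [kedrefke]
2 Final Vowel Raising: [kedrefke] → [kedrefki]
3 Velar Fronting: [kedrefki] → [sedrefsi]
4 Medial Vowel Deletion: [sedrefsi] → [sdrfsi]
5 Geminate Reduction: no change — [sdrfsi]

[sdrfsi]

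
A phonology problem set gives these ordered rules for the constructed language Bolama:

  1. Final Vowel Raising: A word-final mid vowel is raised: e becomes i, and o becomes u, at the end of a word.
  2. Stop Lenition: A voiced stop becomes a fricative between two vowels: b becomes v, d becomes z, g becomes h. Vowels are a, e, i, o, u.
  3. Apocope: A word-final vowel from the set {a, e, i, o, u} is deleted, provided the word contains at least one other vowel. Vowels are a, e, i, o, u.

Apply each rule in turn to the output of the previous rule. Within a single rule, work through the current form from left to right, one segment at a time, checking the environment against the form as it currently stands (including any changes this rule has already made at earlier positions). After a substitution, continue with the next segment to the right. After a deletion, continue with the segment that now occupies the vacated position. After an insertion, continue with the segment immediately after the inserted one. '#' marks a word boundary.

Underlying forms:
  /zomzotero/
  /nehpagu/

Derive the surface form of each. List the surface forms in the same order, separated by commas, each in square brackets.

/zomzotero/:
  1 Final Vowel Raising: [zomzotero] → [zomzoteru]
  2 Stop Lenition: no change — [zomzoteru]
  3 Apocope: [zomzoteru] → [zomzoter]
/nehpagu/:
  1 Final Vowel Raising: no change — [nehpagu]
  2 Stop Lenition: [nehpagu] → [nehpahu]
  3 Apocope: [nehpahu] → [nehpah]

[zomzoter], [nehpah]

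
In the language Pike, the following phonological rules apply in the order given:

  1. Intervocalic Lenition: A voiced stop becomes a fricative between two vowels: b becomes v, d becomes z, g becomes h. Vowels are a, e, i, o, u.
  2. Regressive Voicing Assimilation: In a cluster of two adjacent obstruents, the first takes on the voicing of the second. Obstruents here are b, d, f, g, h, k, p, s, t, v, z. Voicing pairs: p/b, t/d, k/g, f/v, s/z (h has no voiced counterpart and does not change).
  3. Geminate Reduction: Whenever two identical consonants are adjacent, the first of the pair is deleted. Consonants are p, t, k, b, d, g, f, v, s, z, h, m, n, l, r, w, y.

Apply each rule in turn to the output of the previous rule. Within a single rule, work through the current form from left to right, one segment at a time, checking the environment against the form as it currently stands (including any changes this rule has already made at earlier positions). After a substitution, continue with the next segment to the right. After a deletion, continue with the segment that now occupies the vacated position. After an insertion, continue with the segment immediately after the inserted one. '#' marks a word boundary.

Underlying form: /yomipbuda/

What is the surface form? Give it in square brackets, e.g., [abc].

1 Intervocalic Lenition: [yomipbuda] → [yomipbuza]
2 Regressive Voicing Assimilation: [yomipbuza] → [yomibbuza]
3 Geminate Reduction: [yomibbuza] → [yomibuza]

[yomibuza]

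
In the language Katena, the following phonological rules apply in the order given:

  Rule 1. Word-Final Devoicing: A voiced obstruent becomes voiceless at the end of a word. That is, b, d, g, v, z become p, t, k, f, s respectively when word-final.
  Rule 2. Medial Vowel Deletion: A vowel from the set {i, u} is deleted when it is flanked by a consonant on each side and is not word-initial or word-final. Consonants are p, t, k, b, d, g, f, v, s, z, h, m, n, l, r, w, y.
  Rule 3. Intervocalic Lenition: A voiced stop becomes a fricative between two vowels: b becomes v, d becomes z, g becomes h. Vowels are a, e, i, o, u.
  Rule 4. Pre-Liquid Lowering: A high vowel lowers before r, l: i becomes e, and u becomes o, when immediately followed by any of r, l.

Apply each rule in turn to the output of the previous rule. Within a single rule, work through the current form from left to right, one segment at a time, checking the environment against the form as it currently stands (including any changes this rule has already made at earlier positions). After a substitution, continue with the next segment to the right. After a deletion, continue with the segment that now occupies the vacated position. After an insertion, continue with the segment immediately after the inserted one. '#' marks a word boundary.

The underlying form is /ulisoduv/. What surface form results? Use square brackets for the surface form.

[olsodf]

Rule 1 Word-Final Devoicing: [ulisoduv] → [ulisoduf]
Rule 2 Medial Vowel Deletion: [ulisoduf] → [ulsodf]
Rule 3 Intervocalic Lenition: no change — [ulsodf]
Rule 4 Pre-Liquid Lowering: [ulsodf] → [olsodf]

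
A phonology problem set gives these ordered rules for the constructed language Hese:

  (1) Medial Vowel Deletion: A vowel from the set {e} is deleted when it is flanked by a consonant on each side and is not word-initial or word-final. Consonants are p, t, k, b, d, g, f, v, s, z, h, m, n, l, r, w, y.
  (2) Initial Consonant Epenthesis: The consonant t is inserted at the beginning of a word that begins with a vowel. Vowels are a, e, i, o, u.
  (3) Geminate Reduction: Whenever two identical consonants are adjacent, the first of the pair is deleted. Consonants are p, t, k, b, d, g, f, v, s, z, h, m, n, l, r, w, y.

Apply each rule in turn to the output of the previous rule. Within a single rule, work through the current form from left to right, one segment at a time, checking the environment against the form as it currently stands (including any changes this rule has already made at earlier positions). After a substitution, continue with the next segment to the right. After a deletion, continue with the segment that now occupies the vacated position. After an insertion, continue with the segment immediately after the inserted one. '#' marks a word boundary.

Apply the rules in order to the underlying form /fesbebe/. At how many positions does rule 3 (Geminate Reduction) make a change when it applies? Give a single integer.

(1) Medial Vowel Deletion: [fesbebe] → [fsbbe]
(2) Initial Consonant Epenthesis: no change — [fsbbe]
(3) Geminate Reduction: [fsbbe] → [fsbe]
Rule 3 changed 1 position(s).

1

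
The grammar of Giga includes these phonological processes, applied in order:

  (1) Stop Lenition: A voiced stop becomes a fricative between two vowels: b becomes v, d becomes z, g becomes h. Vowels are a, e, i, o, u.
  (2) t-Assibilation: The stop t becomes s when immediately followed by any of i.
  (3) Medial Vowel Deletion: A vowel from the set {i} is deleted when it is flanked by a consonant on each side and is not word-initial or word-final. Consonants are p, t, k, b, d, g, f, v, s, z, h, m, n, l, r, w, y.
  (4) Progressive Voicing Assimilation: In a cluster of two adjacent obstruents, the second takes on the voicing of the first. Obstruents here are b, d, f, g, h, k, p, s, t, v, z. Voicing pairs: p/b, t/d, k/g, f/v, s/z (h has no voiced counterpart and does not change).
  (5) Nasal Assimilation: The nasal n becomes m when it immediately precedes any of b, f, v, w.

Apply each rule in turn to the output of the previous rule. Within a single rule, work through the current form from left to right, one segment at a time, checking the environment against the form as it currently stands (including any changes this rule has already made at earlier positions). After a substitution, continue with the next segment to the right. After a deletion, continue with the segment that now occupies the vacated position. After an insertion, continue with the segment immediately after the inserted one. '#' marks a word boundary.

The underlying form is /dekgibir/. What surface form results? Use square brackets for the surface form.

(1) Stop Lenition: [dekgibir] → [dekgivir]
(2) t-Assibilation: no change — [dekgivir]
(3) Medial Vowel Deletion: [dekgivir] → [dekgvr]
(4) Progressive Voicing Assimilation: [dekgvr] → [dekkfr]
(5) Nasal Assimilation: no change — [dekkfr]

[dekkfr]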